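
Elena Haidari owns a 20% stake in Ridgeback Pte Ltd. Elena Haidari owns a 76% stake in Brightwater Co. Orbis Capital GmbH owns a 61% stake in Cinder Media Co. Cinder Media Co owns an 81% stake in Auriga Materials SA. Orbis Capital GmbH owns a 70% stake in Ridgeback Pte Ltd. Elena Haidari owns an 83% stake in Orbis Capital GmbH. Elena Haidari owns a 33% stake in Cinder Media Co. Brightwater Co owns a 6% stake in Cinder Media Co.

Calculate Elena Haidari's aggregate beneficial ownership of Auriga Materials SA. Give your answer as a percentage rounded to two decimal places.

71.43%

Elena reaches Auriga along 3 paths.
Via Cinder: 33% × 81% = 26.73%.
Via Orbis → Cinder: 83% × 61% × 81% = 41.0103%.
Via Brightwater → Cinder: 76% × 6% × 81% = 3.6936%.
Total: 26.73% + 41.0103% + 3.6936% = 71.4339%.
Rounded: 71.43%.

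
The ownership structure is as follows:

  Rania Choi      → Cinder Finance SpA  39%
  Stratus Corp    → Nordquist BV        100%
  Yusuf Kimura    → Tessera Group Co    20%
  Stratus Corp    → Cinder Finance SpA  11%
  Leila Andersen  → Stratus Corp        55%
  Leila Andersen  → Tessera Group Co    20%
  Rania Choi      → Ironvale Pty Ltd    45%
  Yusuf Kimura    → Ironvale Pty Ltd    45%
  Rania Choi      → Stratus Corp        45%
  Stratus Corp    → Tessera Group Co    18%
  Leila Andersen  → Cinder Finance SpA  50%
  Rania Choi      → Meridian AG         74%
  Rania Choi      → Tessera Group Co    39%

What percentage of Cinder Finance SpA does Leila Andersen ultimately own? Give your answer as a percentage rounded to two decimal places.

56.05%

Leila reaches Cinder along 2 paths.
Via Stratus: 55% × 11% = 6.05%.
Direct stake: 50% = 50%.
Total: 6.05% + 50% = 56.05%.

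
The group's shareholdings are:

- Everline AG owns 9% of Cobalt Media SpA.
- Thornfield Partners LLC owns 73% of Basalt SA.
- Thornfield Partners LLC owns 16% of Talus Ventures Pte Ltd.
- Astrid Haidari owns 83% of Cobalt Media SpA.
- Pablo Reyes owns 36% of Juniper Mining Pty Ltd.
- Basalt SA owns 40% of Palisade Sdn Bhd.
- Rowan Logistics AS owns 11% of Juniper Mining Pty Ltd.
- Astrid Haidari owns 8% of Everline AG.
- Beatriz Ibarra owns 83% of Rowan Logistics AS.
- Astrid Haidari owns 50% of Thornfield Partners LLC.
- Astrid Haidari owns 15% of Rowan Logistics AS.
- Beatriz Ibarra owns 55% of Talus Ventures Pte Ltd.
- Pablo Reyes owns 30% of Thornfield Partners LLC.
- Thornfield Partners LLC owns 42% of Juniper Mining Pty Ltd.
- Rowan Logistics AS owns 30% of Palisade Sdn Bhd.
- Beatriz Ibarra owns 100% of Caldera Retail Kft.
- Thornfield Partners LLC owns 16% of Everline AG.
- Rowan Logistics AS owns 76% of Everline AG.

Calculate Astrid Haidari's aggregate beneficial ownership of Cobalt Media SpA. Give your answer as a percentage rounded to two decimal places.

Astrid reaches Cobalt along 4 paths.
Direct stake: 83% = 83%.
Via Rowan → Everline: 15% × 76% × 9% = 1.026%.
Via Everline: 8% × 9% = 0.72%.
Via Thornfield → Everline: 50% × 16% × 9% = 0.72%.
Total: 83% + 1.026% + 0.72% + 0.72% = 85.466%.
Rounded: 85.47%.

85.47%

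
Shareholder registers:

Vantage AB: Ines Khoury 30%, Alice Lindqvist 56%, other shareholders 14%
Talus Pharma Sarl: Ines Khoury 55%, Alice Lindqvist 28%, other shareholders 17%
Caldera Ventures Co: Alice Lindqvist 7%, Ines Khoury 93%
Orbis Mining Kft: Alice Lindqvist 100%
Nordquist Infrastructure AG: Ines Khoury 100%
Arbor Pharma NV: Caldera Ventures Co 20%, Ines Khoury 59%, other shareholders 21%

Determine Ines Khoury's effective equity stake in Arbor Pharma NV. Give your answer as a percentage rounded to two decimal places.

Ines reaches Arbor along 2 paths.
Via Caldera: 93% × 20% = 18.6%.
Direct stake: 59% = 59%.
Total: 18.6% + 59% = 77.6%.
Rounded: 77.60%.

77.60%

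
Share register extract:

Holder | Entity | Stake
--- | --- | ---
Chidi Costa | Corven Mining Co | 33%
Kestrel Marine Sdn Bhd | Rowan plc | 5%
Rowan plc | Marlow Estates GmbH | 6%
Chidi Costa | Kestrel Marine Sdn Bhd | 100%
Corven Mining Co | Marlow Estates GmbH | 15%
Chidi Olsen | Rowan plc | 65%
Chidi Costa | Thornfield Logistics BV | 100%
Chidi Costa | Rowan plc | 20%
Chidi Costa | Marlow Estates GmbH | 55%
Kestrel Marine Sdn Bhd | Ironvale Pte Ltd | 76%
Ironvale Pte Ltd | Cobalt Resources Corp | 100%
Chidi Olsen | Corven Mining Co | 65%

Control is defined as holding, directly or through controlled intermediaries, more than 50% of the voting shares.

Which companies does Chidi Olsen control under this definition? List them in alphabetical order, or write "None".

Chidi Olsen holds 65% of Corven, so Chidi Olsen controls Corven.
Chidi Olsen holds 65% of Rowan, so Chidi Olsen controls Rowan.
No other company's threshold is met.

Corven Mining Co, Rowan plc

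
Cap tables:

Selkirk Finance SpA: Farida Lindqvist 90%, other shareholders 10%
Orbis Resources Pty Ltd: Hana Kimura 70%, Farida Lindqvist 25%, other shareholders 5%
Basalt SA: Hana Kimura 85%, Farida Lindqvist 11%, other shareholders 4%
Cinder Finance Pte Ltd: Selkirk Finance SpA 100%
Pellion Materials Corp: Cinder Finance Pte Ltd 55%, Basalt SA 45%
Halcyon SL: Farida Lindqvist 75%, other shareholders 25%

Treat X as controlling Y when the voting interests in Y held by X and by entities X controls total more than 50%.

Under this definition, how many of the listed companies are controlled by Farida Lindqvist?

Farida holds 90% of Selkirk, so Farida controls Selkirk.
Selkirk holds 100% of Cinder, so Farida controls Cinder.
Cinder holds 55% of Pellion, so Farida controls Pellion.
Farida holds 75% of Halcyon, so Farida controls Halcyon.
No other company's threshold is met.
Farida controls 4 companies.

4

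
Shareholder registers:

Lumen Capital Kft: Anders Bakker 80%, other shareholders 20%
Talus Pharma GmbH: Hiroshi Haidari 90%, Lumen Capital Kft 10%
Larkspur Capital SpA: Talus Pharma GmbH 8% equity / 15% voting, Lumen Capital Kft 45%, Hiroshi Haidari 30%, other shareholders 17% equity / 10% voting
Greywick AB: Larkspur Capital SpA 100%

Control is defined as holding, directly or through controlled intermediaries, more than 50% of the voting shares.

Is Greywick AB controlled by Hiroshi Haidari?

Hiroshi holds 90% of Talus, so Hiroshi controls Talus.
Neither Hiroshi nor any entity Hiroshi controls holds any voting interest in Greywick.
So Hiroshi does not control Greywick.

No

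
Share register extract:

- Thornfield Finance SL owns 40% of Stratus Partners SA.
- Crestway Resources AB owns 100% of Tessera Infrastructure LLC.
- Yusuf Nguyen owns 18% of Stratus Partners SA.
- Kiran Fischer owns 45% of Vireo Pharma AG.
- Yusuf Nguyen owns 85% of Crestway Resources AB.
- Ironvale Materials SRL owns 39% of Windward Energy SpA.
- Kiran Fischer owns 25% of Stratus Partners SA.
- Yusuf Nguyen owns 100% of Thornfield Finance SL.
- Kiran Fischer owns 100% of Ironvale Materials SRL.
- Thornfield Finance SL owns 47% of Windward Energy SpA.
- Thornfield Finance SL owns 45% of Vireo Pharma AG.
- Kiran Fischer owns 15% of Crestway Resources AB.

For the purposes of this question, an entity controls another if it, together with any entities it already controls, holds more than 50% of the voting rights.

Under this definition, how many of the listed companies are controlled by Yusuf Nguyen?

4

Yusuf holds 85% of Crestway, so Yusuf controls Crestway.
Yusuf holds 100% of Thornfield, so Yusuf controls Thornfield.
Thornfield and Yusuf together hold 40% + 18% = 58% of Stratus, so Yusuf controls Stratus.
Crestway holds 100% of Tessera, so Yusuf controls Tessera.
No other company's threshold is met.
Yusuf controls 4 companies.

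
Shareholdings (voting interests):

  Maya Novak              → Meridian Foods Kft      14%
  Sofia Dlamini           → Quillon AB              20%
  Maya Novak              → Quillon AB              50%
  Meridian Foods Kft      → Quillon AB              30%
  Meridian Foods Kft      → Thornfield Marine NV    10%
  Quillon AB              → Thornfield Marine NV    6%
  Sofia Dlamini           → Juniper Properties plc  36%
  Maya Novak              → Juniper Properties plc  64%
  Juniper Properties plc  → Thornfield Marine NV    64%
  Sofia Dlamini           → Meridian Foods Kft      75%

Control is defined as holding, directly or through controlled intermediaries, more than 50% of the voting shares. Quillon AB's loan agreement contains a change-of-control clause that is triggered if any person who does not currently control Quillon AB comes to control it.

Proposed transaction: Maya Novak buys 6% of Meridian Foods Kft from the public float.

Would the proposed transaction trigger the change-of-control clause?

No

The purchase changes only Maya's holdings, so Maya is the only person who could newly come to control Quillon.
Maya holds 64% of Juniper, so Maya controls Juniper.
Juniper holds 64% of Thornfield, so Maya controls Thornfield.
In Quillon, Maya's side holds only 50%, not > 50%.
So before the transaction, Maya does not control Quillon.
After the purchase, Maya's direct stake in Meridian rises to 14% + 6% = 20%.
Maya's side now holds 20% of Meridian, not > 50%, so Maya still does not control Meridian.
After the transaction, Maya's side holds 50% of Quillon, not > 50%, so Maya still does not control Quillon.
No new person acquires control, so the clause is not triggered.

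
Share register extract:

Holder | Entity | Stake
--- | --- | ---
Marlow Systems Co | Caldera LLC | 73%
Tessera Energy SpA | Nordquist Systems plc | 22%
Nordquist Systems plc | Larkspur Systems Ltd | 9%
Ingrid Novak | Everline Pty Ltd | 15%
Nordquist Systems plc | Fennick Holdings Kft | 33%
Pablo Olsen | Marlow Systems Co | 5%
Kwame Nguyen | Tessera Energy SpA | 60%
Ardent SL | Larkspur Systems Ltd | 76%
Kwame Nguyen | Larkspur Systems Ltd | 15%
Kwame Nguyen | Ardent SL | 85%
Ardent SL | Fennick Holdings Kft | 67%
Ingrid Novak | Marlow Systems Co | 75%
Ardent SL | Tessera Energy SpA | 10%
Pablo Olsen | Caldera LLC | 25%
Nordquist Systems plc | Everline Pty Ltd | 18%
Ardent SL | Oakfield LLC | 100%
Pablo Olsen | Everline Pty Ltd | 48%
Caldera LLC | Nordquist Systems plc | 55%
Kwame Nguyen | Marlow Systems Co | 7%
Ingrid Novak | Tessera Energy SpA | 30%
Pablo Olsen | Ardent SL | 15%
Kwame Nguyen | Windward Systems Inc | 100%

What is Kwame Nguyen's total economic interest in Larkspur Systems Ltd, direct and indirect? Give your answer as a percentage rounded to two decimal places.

Kwame reaches Larkspur along 5 paths.
Via Ardent: 85% × 76% = 64.6%.
Direct stake: 15% = 15%.
Via Marlow → Caldera → Nordquist: 7% × 73% × 55% × 9% = 0.252945%.
Via Tessera → Nordquist: 60% × 22% × 9% = 1.188%.
Via Ardent → Tessera → Nordquist: 85% × 10% × 22% × 9% = 0.1683%.
Total: 64.6% + 15% + 0.252945% + 1.188% + 0.1683% = 81.209245%.
Rounded: 81.21%.

81.21%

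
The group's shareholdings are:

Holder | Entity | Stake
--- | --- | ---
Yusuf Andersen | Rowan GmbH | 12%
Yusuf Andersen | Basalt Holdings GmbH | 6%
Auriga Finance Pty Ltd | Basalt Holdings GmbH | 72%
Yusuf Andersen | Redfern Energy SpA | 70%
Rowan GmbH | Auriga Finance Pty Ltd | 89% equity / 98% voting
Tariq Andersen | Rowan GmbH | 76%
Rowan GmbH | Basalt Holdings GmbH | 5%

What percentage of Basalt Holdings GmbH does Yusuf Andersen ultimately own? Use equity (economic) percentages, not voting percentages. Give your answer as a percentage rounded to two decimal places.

14.29%

Yusuf reaches Basalt along 3 paths.
Via Rowan → Auriga: 12% × 89% × 72% = 7.6896%.
Via Rowan: 12% × 5% = 0.6%.
Direct stake: 6% = 6%.
Total: 7.6896% + 0.6% + 6% = 14.2896%.
Rounded: 14.29%.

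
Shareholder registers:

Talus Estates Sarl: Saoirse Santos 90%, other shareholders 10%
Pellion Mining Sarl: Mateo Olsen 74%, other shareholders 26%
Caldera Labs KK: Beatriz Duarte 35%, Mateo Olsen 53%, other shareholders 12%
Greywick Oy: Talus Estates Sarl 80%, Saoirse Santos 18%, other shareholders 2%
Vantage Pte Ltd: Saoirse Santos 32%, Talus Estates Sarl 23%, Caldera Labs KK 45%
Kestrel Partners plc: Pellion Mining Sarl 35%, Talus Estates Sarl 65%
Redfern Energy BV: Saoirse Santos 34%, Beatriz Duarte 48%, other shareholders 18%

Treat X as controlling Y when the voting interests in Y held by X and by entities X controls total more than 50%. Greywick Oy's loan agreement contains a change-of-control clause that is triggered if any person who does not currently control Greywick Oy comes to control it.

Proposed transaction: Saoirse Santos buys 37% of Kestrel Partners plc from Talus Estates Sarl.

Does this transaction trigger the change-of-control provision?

No

The purchase adds only to Saoirse's holdings (Talus's stake shrinks), so Saoirse is the only person who could newly come to control Greywick.
Saoirse holds 90% of Talus, so Saoirse controls Talus.
Talus and Saoirse together hold 80% + 18% = 98% of Greywick, so Saoirse controls Greywick.
So Saoirse already controls Greywick before the transaction.
After the purchase, Saoirse holds 37% of Kestrel directly, and Talus's stake falls to 28%.
Saoirse controlled Greywick already, so this is not a new person acquiring control; every other person's position is unchanged or reduced.
No new person acquires control, so the clause is not triggered.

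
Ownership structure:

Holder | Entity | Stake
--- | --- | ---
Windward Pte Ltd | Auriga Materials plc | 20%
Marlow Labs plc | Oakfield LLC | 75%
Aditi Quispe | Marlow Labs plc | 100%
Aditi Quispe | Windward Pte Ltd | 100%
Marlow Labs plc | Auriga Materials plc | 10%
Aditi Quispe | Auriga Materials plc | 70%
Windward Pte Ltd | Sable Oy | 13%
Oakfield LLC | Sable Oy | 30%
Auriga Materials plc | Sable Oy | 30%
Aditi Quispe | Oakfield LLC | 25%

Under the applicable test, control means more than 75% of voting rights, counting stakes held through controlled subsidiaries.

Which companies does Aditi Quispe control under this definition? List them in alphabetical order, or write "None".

Aditi holds 100% of Windward, so Aditi controls Windward.
Aditi holds 100% of Marlow, so Aditi controls Marlow.
Marlow and Aditi together hold 75% + 25% = 100% of Oakfield, so Aditi controls Oakfield.
Aditi and Marlow and Windward together hold 70% + 10% + 20% = 100% of Auriga, so Aditi controls Auriga.
No other company's threshold is met.

Auriga Materials plc, Marlow Labs plc, Oakfield LLC, Windward Pte Ltd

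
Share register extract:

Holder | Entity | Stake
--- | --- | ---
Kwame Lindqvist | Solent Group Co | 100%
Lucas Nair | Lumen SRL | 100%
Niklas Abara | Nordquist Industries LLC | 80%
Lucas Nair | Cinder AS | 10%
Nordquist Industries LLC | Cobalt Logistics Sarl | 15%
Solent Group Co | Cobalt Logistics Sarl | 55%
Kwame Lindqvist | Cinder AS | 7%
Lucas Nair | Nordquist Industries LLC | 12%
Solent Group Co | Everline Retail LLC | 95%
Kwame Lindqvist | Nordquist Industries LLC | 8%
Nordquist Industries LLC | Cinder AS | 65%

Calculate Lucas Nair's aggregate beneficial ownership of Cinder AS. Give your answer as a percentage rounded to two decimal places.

17.80%

Lucas reaches Cinder along 2 paths.
Direct stake: 10% = 10%.
Via Nordquist: 12% × 65% = 7.8%.
Total: 10% + 7.8% = 17.8%.
Rounded: 17.80%.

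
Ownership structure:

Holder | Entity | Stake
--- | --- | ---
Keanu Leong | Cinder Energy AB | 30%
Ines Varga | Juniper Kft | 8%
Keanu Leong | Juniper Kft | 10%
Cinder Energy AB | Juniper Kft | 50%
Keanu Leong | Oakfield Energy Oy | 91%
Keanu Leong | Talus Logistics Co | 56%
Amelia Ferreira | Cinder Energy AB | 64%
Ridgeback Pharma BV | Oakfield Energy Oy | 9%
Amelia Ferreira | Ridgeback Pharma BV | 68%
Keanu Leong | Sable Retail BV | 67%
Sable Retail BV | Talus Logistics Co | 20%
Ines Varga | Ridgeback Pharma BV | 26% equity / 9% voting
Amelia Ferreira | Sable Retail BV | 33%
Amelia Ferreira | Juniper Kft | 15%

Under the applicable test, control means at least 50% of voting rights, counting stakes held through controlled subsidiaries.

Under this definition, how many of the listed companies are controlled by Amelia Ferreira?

3

Amelia holds 68% of Ridgeback, so Amelia controls Ridgeback.
Amelia holds 64% of Cinder, so Amelia controls Cinder.
Cinder and Amelia together hold 50% + 15% = 65% of Juniper, so Amelia controls Juniper.
No other company's threshold is met.
Amelia controls 3 companies.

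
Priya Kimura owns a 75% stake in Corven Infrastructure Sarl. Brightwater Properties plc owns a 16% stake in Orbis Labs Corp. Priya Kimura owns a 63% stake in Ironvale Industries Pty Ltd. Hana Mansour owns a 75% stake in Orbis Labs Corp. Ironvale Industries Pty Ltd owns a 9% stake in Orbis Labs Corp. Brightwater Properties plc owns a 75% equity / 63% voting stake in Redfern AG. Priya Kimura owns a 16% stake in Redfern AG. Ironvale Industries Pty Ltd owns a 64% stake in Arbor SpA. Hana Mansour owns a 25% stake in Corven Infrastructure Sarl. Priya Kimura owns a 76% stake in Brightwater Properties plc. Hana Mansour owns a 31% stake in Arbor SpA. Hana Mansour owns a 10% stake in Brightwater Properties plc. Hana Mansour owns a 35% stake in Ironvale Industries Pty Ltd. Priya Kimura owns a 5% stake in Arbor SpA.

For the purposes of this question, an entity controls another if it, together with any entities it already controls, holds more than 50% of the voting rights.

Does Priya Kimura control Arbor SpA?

Yes

Priya holds 63% of Ironvale, so Priya controls Ironvale.
Priya and Ironvale together hold 5% + 64% = 69% of Arbor, so Priya controls Arbor.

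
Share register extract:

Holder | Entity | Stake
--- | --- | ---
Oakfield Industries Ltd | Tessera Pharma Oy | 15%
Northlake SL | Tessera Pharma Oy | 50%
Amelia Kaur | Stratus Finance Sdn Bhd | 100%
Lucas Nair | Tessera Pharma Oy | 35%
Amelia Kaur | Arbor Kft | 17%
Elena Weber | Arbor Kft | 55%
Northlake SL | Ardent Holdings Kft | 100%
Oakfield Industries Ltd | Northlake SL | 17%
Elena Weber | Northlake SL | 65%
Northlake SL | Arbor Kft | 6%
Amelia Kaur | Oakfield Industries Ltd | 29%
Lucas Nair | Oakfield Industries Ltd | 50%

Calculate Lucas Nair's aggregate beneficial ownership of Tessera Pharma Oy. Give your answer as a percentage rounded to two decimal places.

Lucas reaches Tessera along 3 paths.
Direct stake: 35% = 35%.
Via Oakfield → Northlake: 50% × 17% × 50% = 4.25%.
Via Oakfield: 50% × 15% = 7.5%.
Total: 35% + 4.25% + 7.5% = 46.75%.

46.75%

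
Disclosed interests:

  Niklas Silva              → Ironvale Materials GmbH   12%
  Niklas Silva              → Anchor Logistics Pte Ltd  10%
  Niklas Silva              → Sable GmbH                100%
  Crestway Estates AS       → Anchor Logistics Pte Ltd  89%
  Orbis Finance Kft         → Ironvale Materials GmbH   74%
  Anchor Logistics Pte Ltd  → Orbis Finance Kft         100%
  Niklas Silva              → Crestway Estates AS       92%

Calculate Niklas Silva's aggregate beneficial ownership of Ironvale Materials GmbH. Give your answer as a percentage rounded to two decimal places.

Niklas reaches Ironvale along 3 paths.
Via Anchor → Orbis: 10% × 100% × 74% = 7.4%.
Via Crestway → Anchor → Orbis: 92% × 89% × 100% × 74% = 60.5912%.
Direct stake: 12% = 12%.
Total: 7.4% + 60.5912% + 12% = 79.9912%.
Rounded: 79.99%.

79.99%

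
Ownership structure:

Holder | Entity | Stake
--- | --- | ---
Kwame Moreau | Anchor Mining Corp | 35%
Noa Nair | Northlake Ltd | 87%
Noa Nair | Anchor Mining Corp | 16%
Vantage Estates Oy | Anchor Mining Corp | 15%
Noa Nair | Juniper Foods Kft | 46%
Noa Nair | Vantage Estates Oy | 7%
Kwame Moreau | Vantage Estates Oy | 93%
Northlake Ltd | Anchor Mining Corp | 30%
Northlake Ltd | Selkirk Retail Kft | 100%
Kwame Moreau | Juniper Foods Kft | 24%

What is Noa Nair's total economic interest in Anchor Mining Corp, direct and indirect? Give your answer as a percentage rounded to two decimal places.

43.15%

Noa reaches Anchor along 3 paths.
Via Vantage: 7% × 15% = 1.05%.
Via Northlake: 87% × 30% = 26.1%.
Direct stake: 16% = 16%.
Total: 1.05% + 26.1% + 16% = 43.15%.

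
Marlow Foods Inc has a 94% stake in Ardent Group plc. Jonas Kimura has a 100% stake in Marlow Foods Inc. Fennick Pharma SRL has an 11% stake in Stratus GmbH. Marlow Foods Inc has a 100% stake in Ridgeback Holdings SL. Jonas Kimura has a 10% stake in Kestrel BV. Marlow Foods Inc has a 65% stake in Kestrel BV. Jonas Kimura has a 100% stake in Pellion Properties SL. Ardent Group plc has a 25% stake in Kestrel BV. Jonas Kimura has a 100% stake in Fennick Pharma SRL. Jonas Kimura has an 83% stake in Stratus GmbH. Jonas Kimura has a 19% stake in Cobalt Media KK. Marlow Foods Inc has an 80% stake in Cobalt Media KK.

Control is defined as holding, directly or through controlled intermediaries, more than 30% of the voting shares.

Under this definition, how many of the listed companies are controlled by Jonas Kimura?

Jonas holds 100% of Fennick, so Jonas controls Fennick.
Jonas holds 100% of Marlow, so Jonas controls Marlow.
Jonas holds 100% of Pellion, so Jonas controls Pellion.
Marlow holds 94% of Ardent, so Jonas controls Ardent.
Marlow holds 100% of Ridgeback, so Jonas controls Ridgeback.
Marlow and Jonas together hold 80% + 19% = 99% of Cobalt, so Jonas controls Cobalt.
Fennick and Jonas together hold 11% + 83% = 94% of Stratus, so Jonas controls Stratus.
Jonas and Marlow and Ardent together hold 10% + 65% + 25% = 100% of Kestrel, so Jonas controls Kestrel.
Jonas controls 8 companies.

8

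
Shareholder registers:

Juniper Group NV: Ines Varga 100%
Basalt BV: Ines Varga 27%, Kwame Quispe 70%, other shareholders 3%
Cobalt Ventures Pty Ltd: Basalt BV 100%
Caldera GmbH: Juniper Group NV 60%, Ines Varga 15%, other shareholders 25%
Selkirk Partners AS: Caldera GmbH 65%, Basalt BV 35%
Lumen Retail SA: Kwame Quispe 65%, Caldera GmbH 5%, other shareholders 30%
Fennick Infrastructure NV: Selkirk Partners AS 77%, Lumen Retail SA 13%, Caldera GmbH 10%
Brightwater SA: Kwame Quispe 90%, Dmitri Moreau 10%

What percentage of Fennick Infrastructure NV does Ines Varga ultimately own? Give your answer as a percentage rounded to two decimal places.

52.80%

Ines reaches Fennick along 7 paths.
Via Juniper → Caldera → Selkirk: 100% × 60% × 65% × 77% = 30.03%.
Via Caldera → Selkirk: 15% × 65% × 77% = 7.5075%.
Via Basalt → Selkirk: 27% × 35% × 77% = 7.2765%.
Via Juniper → Caldera → Lumen: 100% × 60% × 5% × 13% = 0.39%.
Via Caldera → Lumen: 15% × 5% × 13% = 0.0975%.
Via Juniper → Caldera: 100% × 60% × 10% = 6%.
Via Caldera: 15% × 10% = 1.5%.
Total: 30.03% + 7.5075% + 7.2765% + 0.39% + 0.0975% + 6% + 1.5% = 52.8015%.
Rounded: 52.80%.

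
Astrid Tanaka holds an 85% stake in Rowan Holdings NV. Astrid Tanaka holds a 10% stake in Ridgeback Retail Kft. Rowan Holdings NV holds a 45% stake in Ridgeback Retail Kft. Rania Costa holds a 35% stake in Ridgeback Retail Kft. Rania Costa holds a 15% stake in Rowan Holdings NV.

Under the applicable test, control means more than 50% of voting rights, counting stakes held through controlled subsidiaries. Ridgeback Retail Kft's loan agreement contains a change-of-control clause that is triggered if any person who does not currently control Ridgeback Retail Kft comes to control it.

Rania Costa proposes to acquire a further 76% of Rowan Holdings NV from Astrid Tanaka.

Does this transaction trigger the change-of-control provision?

The purchase adds only to Rania's holdings (Astrid's stake shrinks), so Rania is the only person who could newly come to control Ridgeback.
Rania's largest direct stake is 35% in Ridgeback, which does not meet the threshold, so Rania controls no company.
In Ridgeback, Rania's side holds only 35%, not > 50%.
So before the transaction, Rania does not control Ridgeback.
After the purchase, Rania's direct stake in Rowan rises to 15% + 76% = 91%, and Astrid's stake falls to 9%.
Rania holds 91% of Rowan, so Rania controls Rowan.
Rowan and Rania together hold 45% + 35% = 80% of Ridgeback, so Rania controls Ridgeback.
Rania did not control Ridgeback before and does after, so the clause is triggered.

Yes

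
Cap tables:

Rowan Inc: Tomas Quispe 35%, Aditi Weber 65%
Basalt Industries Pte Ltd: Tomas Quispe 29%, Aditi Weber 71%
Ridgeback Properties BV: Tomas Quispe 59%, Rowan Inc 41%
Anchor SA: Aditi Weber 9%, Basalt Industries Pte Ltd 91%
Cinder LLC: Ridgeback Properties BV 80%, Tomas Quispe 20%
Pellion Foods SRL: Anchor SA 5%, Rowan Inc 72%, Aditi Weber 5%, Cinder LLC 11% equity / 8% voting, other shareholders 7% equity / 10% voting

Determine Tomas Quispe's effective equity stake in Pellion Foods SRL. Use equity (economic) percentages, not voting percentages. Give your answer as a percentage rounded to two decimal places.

35.17%

Tomas reaches Pellion along 5 paths.
Via Basalt → Anchor: 29% × 91% × 5% = 1.3195%.
Via Rowan: 35% × 72% = 25.2%.
Via Ridgeback → Cinder: 59% × 80% × 11% = 5.192%.
Via Rowan → Ridgeback → Cinder: 35% × 41% × 80% × 11% = 1.2628%.
Via Cinder: 20% × 11% = 2.2%.
Total: 1.3195% + 25.2% + 5.192% + 1.2628% + 2.2% = 35.1743%.
Rounded: 35.17%.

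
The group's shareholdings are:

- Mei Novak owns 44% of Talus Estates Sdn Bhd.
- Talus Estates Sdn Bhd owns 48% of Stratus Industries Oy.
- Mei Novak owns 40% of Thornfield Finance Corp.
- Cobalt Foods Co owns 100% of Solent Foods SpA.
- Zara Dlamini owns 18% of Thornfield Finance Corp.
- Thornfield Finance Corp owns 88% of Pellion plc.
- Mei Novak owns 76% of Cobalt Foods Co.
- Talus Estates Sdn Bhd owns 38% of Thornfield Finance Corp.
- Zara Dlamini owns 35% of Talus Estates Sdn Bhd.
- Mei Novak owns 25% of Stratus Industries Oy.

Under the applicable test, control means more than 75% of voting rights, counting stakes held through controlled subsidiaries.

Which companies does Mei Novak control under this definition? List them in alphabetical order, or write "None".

Mei holds 76% of Cobalt, so Mei controls Cobalt.
Cobalt holds 100% of Solent, so Mei controls Solent.
No other company's threshold is met.

Cobalt Foods Co, Solent Foods SpA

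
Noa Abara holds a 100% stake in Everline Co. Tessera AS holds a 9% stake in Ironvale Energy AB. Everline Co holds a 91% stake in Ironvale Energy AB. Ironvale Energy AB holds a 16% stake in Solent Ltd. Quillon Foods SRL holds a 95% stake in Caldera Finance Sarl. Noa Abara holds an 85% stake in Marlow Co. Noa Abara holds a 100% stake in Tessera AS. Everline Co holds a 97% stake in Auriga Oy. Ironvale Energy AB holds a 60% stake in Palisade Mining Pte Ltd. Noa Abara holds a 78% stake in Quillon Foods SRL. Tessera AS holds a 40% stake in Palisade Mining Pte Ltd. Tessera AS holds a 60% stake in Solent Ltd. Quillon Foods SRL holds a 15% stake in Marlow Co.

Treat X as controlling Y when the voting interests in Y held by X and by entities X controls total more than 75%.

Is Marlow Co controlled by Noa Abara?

Noa holds 78% of Quillon, so Noa controls Quillon.
Noa and Quillon together hold 85% + 15% = 100% of Marlow, so Noa controls Marlow.

Yes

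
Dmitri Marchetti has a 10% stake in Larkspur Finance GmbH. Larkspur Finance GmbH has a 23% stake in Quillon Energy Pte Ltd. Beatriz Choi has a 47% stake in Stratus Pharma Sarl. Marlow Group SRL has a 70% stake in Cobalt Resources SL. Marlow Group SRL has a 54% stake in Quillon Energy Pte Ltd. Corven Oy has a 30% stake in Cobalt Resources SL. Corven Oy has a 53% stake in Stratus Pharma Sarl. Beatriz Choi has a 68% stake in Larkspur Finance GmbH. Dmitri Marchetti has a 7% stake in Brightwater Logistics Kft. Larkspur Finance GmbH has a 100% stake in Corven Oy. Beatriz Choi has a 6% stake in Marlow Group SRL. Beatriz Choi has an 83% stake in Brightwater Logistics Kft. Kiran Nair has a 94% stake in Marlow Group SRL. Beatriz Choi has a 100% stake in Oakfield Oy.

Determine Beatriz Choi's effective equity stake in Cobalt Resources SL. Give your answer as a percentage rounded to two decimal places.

24.60%

Beatriz reaches Cobalt along 2 paths.
Via Larkspur → Corven: 68% × 100% × 30% = 20.4%.
Via Marlow: 6% × 70% = 4.2%.
Total: 20.4% + 4.2% = 24.6%.
Rounded: 24.60%.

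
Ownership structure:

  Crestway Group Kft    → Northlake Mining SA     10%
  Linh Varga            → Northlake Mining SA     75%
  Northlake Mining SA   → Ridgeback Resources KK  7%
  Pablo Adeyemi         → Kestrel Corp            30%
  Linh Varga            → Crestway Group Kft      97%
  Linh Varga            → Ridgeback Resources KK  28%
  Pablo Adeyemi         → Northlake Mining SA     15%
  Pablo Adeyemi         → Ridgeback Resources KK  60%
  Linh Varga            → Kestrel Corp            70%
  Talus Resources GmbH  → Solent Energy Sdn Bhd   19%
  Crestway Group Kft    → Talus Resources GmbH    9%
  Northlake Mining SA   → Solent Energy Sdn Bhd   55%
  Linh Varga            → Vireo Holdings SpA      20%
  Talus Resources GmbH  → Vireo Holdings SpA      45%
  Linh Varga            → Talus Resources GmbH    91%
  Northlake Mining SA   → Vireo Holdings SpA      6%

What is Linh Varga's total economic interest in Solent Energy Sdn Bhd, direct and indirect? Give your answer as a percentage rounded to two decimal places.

65.53%

Linh reaches Solent along 4 paths.
Via Talus: 91% × 19% = 17.29%.
Via Crestway → Talus: 97% × 9% × 19% = 1.6587%.
Via Crestway → Northlake: 97% × 10% × 55% = 5.335%.
Via Northlake: 75% × 55% = 41.25%.
Total: 17.29% + 1.6587% + 5.335% + 41.25% = 65.5337%.
Rounded: 65.53%.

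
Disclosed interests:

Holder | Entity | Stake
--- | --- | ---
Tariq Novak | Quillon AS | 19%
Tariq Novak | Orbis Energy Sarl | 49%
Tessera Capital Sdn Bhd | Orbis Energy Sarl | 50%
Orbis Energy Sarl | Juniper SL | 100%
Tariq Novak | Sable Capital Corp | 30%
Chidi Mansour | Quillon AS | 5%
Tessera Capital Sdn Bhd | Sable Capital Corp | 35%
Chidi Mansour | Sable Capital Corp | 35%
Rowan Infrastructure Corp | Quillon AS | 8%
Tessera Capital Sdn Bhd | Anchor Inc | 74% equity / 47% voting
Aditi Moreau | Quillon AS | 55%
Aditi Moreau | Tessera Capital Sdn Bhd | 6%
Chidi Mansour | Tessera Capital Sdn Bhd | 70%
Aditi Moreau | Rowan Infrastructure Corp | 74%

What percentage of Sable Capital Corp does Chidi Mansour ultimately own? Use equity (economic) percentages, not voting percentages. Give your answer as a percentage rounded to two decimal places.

59.50%

Chidi reaches Sable along 2 paths.
Via Tessera: 70% × 35% = 24.5%.
Direct stake: 35% = 35%.
Total: 24.5% + 35% = 59.5%.
Rounded: 59.50%.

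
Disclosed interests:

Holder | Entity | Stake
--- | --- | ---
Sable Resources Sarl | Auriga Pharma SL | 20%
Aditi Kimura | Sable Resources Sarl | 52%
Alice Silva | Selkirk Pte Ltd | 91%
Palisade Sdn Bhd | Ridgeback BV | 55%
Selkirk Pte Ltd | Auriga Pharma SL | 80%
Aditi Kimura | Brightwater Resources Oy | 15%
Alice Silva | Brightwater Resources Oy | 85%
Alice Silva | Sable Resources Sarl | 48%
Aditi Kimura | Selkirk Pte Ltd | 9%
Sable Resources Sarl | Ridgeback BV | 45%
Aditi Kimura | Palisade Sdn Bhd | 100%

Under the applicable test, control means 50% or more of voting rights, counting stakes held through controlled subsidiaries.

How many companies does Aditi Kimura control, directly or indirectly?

Aditi holds 52% of Sable, so Aditi controls Sable.
Aditi holds 100% of Palisade, so Aditi controls Palisade.
Palisade and Sable together hold 55% + 45% = 100% of Ridgeback, so Aditi controls Ridgeback.
No other company's threshold is met.
Aditi controls 3 companies.

3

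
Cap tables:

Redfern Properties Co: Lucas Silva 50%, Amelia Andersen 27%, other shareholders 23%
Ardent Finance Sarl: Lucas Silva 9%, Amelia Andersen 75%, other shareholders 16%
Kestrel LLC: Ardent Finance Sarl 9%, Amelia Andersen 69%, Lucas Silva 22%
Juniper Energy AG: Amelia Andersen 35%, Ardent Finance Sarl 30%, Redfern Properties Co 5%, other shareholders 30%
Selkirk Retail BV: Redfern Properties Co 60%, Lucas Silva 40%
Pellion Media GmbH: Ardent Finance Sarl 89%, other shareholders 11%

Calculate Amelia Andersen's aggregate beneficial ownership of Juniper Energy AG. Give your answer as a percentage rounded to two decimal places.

Amelia reaches Juniper along 3 paths.
Direct stake: 35% = 35%.
Via Ardent: 75% × 30% = 22.5%.
Via Redfern: 27% × 5% = 1.35%.
Total: 35% + 22.5% + 1.35% = 58.85%.

58.85%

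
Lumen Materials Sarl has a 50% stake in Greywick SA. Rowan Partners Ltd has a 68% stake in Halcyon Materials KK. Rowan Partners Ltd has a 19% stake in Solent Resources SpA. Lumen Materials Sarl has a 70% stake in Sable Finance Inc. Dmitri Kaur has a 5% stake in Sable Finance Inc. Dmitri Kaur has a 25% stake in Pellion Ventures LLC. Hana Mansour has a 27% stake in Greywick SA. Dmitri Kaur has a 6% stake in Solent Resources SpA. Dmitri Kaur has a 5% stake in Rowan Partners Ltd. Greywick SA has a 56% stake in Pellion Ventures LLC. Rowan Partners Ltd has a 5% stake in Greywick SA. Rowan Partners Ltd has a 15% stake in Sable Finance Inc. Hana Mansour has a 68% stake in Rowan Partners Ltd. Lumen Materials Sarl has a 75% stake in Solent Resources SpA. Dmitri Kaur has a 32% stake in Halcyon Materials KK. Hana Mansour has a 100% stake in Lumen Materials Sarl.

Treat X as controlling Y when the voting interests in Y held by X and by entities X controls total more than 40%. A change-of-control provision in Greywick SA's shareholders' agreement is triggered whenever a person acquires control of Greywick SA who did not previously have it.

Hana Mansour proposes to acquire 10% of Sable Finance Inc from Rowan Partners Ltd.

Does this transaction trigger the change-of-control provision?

No

The purchase adds only to Hana's holdings (Rowan's stake shrinks), so Hana is the only person who could newly come to control Greywick.
Hana holds 68% of Rowan, so Hana controls Rowan.
Hana holds 100% of Lumen, so Hana controls Lumen.
Hana and Lumen and Rowan together hold 27% + 50% + 5% = 82% of Greywick, so Hana controls Greywick.
So Hana already controls Greywick before the transaction.
After the purchase, Hana holds 10% of Sable directly, and Rowan's stake falls to 5%.
Hana controlled Greywick already, so this is not a new person acquiring control; every other person's position is unchanged or reduced.
No new person acquires control, so the clause is not triggered.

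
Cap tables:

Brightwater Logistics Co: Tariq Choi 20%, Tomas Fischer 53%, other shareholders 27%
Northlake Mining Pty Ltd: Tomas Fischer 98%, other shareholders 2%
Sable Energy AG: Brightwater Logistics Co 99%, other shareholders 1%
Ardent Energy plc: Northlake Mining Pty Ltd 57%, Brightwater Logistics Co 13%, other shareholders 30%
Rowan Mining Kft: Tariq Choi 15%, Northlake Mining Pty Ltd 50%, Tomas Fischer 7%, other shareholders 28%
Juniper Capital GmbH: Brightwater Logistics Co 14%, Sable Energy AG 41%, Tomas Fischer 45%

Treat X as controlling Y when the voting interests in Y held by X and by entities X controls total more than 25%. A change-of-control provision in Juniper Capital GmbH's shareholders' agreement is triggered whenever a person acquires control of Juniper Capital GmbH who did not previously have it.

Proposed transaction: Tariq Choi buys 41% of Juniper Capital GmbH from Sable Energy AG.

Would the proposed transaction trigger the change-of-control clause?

Yes

The purchase adds only to Tariq's holdings (Sable's stake shrinks), so Tariq is the only person who could newly come to control Juniper.
Tariq's largest direct stake is 20% in Brightwater, which does not meet the threshold, so Tariq controls no company.
Neither Tariq nor any entity Tariq controls holds any voting interest in Juniper.
So before the transaction, Tariq does not control Juniper.
After the purchase, Tariq holds 41% of Juniper directly, and Sable's stake falls to 0%.
Tariq holds 41% of Juniper, so Tariq controls Juniper.
Tariq did not control Juniper before and does after, so the clause is triggered.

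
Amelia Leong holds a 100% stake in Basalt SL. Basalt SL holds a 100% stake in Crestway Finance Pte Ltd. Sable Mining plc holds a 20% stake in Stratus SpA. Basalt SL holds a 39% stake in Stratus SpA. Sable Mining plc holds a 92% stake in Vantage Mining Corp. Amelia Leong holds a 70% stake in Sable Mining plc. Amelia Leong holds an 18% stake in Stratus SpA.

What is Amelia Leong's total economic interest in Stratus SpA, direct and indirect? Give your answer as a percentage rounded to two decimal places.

71.00%

Amelia reaches Stratus along 3 paths.
Via Basalt: 100% × 39% = 39%.
Via Sable: 70% × 20% = 14%.
Direct stake: 18% = 18%.
Total: 39% + 14% + 18% = 71%.
Rounded: 71.00%.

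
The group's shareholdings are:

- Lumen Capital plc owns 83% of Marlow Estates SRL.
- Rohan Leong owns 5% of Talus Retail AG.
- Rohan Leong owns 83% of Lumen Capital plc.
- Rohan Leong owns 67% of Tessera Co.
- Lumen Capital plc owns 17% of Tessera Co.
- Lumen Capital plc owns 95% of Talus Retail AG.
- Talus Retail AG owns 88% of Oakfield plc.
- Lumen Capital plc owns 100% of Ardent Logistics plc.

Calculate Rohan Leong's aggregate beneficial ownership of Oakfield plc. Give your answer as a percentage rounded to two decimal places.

73.79%

Rohan reaches Oakfield along 2 paths.
Via Lumen → Talus: 83% × 95% × 88% = 69.388%.
Via Talus: 5% × 88% = 4.4%.
Total: 69.388% + 4.4% = 73.788%.
Rounded: 73.79%.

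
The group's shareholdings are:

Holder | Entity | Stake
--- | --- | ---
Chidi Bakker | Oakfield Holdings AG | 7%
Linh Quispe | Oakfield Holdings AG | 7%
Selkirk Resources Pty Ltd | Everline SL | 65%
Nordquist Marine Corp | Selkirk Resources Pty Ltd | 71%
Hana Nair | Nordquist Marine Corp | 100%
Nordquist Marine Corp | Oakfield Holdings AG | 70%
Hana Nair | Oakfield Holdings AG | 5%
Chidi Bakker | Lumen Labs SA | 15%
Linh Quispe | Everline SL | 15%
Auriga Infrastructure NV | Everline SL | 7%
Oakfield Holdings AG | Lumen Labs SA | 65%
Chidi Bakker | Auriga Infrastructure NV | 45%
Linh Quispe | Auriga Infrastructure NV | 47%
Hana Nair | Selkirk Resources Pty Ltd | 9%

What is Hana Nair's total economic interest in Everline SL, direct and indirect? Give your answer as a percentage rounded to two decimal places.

52.00%

Hana reaches Everline along 2 paths.
Via Selkirk: 9% × 65% = 5.85%.
Via Nordquist → Selkirk: 100% × 71% × 65% = 46.15%.
Total: 5.85% + 46.15% = 52%.
Rounded: 52.00%.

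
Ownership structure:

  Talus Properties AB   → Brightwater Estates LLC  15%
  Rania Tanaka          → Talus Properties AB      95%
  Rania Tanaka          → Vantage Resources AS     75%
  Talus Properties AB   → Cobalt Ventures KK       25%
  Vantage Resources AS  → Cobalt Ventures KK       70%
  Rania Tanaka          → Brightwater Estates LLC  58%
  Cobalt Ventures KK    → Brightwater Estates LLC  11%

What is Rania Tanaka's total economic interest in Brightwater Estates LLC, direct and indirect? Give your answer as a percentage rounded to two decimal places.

Rania reaches Brightwater along 4 paths.
Direct stake: 58% = 58%.
Via Talus: 95% × 15% = 14.25%.
Via Talus → Cobalt: 95% × 25% × 11% = 2.6125%.
Via Vantage → Cobalt: 75% × 70% × 11% = 5.775%.
Total: 58% + 14.25% + 2.6125% + 5.775% = 80.6375%.
Rounded: 80.64%.

80.64%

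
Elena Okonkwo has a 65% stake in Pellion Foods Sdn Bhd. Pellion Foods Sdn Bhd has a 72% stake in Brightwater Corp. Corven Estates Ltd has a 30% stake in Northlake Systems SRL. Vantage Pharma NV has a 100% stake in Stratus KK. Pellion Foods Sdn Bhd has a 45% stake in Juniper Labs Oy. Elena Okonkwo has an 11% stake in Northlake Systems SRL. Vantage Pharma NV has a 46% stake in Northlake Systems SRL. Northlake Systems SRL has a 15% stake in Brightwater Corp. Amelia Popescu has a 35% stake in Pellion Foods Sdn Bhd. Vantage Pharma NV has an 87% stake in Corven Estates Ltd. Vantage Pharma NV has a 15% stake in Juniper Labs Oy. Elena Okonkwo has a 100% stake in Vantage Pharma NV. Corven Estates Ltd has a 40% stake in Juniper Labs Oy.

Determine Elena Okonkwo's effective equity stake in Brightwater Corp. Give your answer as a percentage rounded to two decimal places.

59.27%

Elena reaches Brightwater along 4 paths.
Via Pellion: 65% × 72% = 46.8%.
Via Vantage → Northlake: 100% × 46% × 15% = 6.9%.
Via Vantage → Corven → Northlake: 100% × 87% × 30% × 15% = 3.915%.
Via Northlake: 11% × 15% = 1.65%.
Total: 46.8% + 6.9% + 3.915% + 1.65% = 59.265%.
Rounded: 59.27%.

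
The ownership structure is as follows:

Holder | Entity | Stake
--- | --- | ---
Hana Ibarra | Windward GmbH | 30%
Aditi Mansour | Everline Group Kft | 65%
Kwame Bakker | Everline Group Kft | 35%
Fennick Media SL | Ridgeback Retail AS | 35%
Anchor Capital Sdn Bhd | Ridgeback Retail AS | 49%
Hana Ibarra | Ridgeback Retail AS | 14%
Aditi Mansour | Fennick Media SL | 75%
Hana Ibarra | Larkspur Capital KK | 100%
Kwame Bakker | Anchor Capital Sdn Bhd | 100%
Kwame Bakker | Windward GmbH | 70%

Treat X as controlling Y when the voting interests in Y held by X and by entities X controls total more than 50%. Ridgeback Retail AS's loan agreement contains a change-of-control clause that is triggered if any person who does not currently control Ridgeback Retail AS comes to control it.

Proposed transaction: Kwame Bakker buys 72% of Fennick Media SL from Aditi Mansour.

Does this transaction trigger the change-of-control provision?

The purchase adds only to Kwame's holdings (Aditi's stake shrinks), so Kwame is the only person who could newly come to control Ridgeback.
Kwame holds 70% of Windward, so Kwame controls Windward.
Kwame holds 100% of Anchor, so Kwame controls Anchor.
In Ridgeback, Kwame's side holds only 49%, not > 50%.
So before the transaction, Kwame does not control Ridgeback.
After the purchase, Kwame holds 72% of Fennick directly, and Aditi's stake falls to 3%.
Kwame holds 72% of Fennick, so Kwame controls Fennick.
Fennick and Anchor together hold 35% + 49% = 84% of Ridgeback, so Kwame controls Ridgeback.
Kwame did not control Ridgeback before and does after, so the clause is triggered.

Yes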